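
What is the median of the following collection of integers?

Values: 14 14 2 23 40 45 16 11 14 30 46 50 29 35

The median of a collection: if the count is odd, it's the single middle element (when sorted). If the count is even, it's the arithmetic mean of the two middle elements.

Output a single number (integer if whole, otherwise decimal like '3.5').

Step 1: insert 14 -> lo=[14] (size 1, max 14) hi=[] (size 0) -> median=14
Step 2: insert 14 -> lo=[14] (size 1, max 14) hi=[14] (size 1, min 14) -> median=14
Step 3: insert 2 -> lo=[2, 14] (size 2, max 14) hi=[14] (size 1, min 14) -> median=14
Step 4: insert 23 -> lo=[2, 14] (size 2, max 14) hi=[14, 23] (size 2, min 14) -> median=14
Step 5: insert 40 -> lo=[2, 14, 14] (size 3, max 14) hi=[23, 40] (size 2, min 23) -> median=14
Step 6: insert 45 -> lo=[2, 14, 14] (size 3, max 14) hi=[23, 40, 45] (size 3, min 23) -> median=18.5
Step 7: insert 16 -> lo=[2, 14, 14, 16] (size 4, max 16) hi=[23, 40, 45] (size 3, min 23) -> median=16
Step 8: insert 11 -> lo=[2, 11, 14, 14] (size 4, max 14) hi=[16, 23, 40, 45] (size 4, min 16) -> median=15
Step 9: insert 14 -> lo=[2, 11, 14, 14, 14] (size 5, max 14) hi=[16, 23, 40, 45] (size 4, min 16) -> median=14
Step 10: insert 30 -> lo=[2, 11, 14, 14, 14] (size 5, max 14) hi=[16, 23, 30, 40, 45] (size 5, min 16) -> median=15
Step 11: insert 46 -> lo=[2, 11, 14, 14, 14, 16] (size 6, max 16) hi=[23, 30, 40, 45, 46] (size 5, min 23) -> median=16
Step 12: insert 50 -> lo=[2, 11, 14, 14, 14, 16] (size 6, max 16) hi=[23, 30, 40, 45, 46, 50] (size 6, min 23) -> median=19.5
Step 13: insert 29 -> lo=[2, 11, 14, 14, 14, 16, 23] (size 7, max 23) hi=[29, 30, 40, 45, 46, 50] (size 6, min 29) -> median=23
Step 14: insert 35 -> lo=[2, 11, 14, 14, 14, 16, 23] (size 7, max 23) hi=[29, 30, 35, 40, 45, 46, 50] (size 7, min 29) -> median=26

Answer: 26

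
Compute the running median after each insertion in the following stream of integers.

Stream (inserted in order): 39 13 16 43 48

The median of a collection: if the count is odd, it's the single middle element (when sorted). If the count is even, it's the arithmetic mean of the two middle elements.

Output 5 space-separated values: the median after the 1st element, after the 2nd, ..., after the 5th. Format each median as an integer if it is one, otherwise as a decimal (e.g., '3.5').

Step 1: insert 39 -> lo=[39] (size 1, max 39) hi=[] (size 0) -> median=39
Step 2: insert 13 -> lo=[13] (size 1, max 13) hi=[39] (size 1, min 39) -> median=26
Step 3: insert 16 -> lo=[13, 16] (size 2, max 16) hi=[39] (size 1, min 39) -> median=16
Step 4: insert 43 -> lo=[13, 16] (size 2, max 16) hi=[39, 43] (size 2, min 39) -> median=27.5
Step 5: insert 48 -> lo=[13, 16, 39] (size 3, max 39) hi=[43, 48] (size 2, min 43) -> median=39

Answer: 39 26 16 27.5 39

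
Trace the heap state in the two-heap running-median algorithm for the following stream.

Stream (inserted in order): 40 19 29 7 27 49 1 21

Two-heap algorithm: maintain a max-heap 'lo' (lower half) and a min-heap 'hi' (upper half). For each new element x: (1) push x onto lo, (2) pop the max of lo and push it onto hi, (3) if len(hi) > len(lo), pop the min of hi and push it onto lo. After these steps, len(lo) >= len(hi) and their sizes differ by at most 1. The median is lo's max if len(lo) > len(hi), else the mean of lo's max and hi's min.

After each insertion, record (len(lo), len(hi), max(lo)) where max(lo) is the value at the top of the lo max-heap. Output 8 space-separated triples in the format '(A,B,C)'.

Answer: (1,0,40) (1,1,19) (2,1,29) (2,2,19) (3,2,27) (3,3,27) (4,3,27) (4,4,21)

Derivation:
Step 1: insert 40 -> lo=[40] hi=[] -> (len(lo)=1, len(hi)=0, max(lo)=40)
Step 2: insert 19 -> lo=[19] hi=[40] -> (len(lo)=1, len(hi)=1, max(lo)=19)
Step 3: insert 29 -> lo=[19, 29] hi=[40] -> (len(lo)=2, len(hi)=1, max(lo)=29)
Step 4: insert 7 -> lo=[7, 19] hi=[29, 40] -> (len(lo)=2, len(hi)=2, max(lo)=19)
Step 5: insert 27 -> lo=[7, 19, 27] hi=[29, 40] -> (len(lo)=3, len(hi)=2, max(lo)=27)
Step 6: insert 49 -> lo=[7, 19, 27] hi=[29, 40, 49] -> (len(lo)=3, len(hi)=3, max(lo)=27)
Step 7: insert 1 -> lo=[1, 7, 19, 27] hi=[29, 40, 49] -> (len(lo)=4, len(hi)=3, max(lo)=27)
Step 8: insert 21 -> lo=[1, 7, 19, 21] hi=[27, 29, 40, 49] -> (len(lo)=4, len(hi)=4, max(lo)=21)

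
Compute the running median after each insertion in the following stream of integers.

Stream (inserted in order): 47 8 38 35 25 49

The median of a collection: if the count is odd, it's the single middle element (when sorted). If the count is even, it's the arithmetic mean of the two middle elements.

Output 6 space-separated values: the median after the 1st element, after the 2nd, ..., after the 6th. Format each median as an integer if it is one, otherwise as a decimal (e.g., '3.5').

Step 1: insert 47 -> lo=[47] (size 1, max 47) hi=[] (size 0) -> median=47
Step 2: insert 8 -> lo=[8] (size 1, max 8) hi=[47] (size 1, min 47) -> median=27.5
Step 3: insert 38 -> lo=[8, 38] (size 2, max 38) hi=[47] (size 1, min 47) -> median=38
Step 4: insert 35 -> lo=[8, 35] (size 2, max 35) hi=[38, 47] (size 2, min 38) -> median=36.5
Step 5: insert 25 -> lo=[8, 25, 35] (size 3, max 35) hi=[38, 47] (size 2, min 38) -> median=35
Step 6: insert 49 -> lo=[8, 25, 35] (size 3, max 35) hi=[38, 47, 49] (size 3, min 38) -> median=36.5

Answer: 47 27.5 38 36.5 35 36.5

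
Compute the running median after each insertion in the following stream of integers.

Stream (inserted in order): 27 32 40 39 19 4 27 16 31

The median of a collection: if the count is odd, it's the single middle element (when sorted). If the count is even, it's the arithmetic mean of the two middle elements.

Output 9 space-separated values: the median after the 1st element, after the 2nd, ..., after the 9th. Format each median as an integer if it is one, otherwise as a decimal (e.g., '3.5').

Step 1: insert 27 -> lo=[27] (size 1, max 27) hi=[] (size 0) -> median=27
Step 2: insert 32 -> lo=[27] (size 1, max 27) hi=[32] (size 1, min 32) -> median=29.5
Step 3: insert 40 -> lo=[27, 32] (size 2, max 32) hi=[40] (size 1, min 40) -> median=32
Step 4: insert 39 -> lo=[27, 32] (size 2, max 32) hi=[39, 40] (size 2, min 39) -> median=35.5
Step 5: insert 19 -> lo=[19, 27, 32] (size 3, max 32) hi=[39, 40] (size 2, min 39) -> median=32
Step 6: insert 4 -> lo=[4, 19, 27] (size 3, max 27) hi=[32, 39, 40] (size 3, min 32) -> median=29.5
Step 7: insert 27 -> lo=[4, 19, 27, 27] (size 4, max 27) hi=[32, 39, 40] (size 3, min 32) -> median=27
Step 8: insert 16 -> lo=[4, 16, 19, 27] (size 4, max 27) hi=[27, 32, 39, 40] (size 4, min 27) -> median=27
Step 9: insert 31 -> lo=[4, 16, 19, 27, 27] (size 5, max 27) hi=[31, 32, 39, 40] (size 4, min 31) -> median=27

Answer: 27 29.5 32 35.5 32 29.5 27 27 27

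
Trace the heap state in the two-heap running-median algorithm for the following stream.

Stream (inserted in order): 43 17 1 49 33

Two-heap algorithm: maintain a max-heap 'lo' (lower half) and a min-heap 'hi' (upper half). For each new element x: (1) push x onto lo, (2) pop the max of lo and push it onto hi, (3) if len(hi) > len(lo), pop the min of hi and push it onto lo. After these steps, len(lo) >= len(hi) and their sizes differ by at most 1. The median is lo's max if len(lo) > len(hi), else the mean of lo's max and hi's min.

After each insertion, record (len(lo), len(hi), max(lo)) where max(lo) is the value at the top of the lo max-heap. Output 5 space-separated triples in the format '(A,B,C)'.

Step 1: insert 43 -> lo=[43] hi=[] -> (len(lo)=1, len(hi)=0, max(lo)=43)
Step 2: insert 17 -> lo=[17] hi=[43] -> (len(lo)=1, len(hi)=1, max(lo)=17)
Step 3: insert 1 -> lo=[1, 17] hi=[43] -> (len(lo)=2, len(hi)=1, max(lo)=17)
Step 4: insert 49 -> lo=[1, 17] hi=[43, 49] -> (len(lo)=2, len(hi)=2, max(lo)=17)
Step 5: insert 33 -> lo=[1, 17, 33] hi=[43, 49] -> (len(lo)=3, len(hi)=2, max(lo)=33)

Answer: (1,0,43) (1,1,17) (2,1,17) (2,2,17) (3,2,33)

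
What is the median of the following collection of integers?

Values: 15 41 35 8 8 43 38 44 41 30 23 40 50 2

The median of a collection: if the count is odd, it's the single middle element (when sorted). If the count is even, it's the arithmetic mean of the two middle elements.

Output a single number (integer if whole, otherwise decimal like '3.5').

Answer: 36.5

Derivation:
Step 1: insert 15 -> lo=[15] (size 1, max 15) hi=[] (size 0) -> median=15
Step 2: insert 41 -> lo=[15] (size 1, max 15) hi=[41] (size 1, min 41) -> median=28
Step 3: insert 35 -> lo=[15, 35] (size 2, max 35) hi=[41] (size 1, min 41) -> median=35
Step 4: insert 8 -> lo=[8, 15] (size 2, max 15) hi=[35, 41] (size 2, min 35) -> median=25
Step 5: insert 8 -> lo=[8, 8, 15] (size 3, max 15) hi=[35, 41] (size 2, min 35) -> median=15
Step 6: insert 43 -> lo=[8, 8, 15] (size 3, max 15) hi=[35, 41, 43] (size 3, min 35) -> median=25
Step 7: insert 38 -> lo=[8, 8, 15, 35] (size 4, max 35) hi=[38, 41, 43] (size 3, min 38) -> median=35
Step 8: insert 44 -> lo=[8, 8, 15, 35] (size 4, max 35) hi=[38, 41, 43, 44] (size 4, min 38) -> median=36.5
Step 9: insert 41 -> lo=[8, 8, 15, 35, 38] (size 5, max 38) hi=[41, 41, 43, 44] (size 4, min 41) -> median=38
Step 10: insert 30 -> lo=[8, 8, 15, 30, 35] (size 5, max 35) hi=[38, 41, 41, 43, 44] (size 5, min 38) -> median=36.5
Step 11: insert 23 -> lo=[8, 8, 15, 23, 30, 35] (size 6, max 35) hi=[38, 41, 41, 43, 44] (size 5, min 38) -> median=35
Step 12: insert 40 -> lo=[8, 8, 15, 23, 30, 35] (size 6, max 35) hi=[38, 40, 41, 41, 43, 44] (size 6, min 38) -> median=36.5
Step 13: insert 50 -> lo=[8, 8, 15, 23, 30, 35, 38] (size 7, max 38) hi=[40, 41, 41, 43, 44, 50] (size 6, min 40) -> median=38
Step 14: insert 2 -> lo=[2, 8, 8, 15, 23, 30, 35] (size 7, max 35) hi=[38, 40, 41, 41, 43, 44, 50] (size 7, min 38) -> median=36.5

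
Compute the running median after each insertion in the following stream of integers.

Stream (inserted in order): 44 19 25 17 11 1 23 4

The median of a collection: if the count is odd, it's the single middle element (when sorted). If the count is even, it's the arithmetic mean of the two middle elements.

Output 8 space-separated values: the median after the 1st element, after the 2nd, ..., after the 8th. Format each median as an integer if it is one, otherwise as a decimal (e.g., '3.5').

Step 1: insert 44 -> lo=[44] (size 1, max 44) hi=[] (size 0) -> median=44
Step 2: insert 19 -> lo=[19] (size 1, max 19) hi=[44] (size 1, min 44) -> median=31.5
Step 3: insert 25 -> lo=[19, 25] (size 2, max 25) hi=[44] (size 1, min 44) -> median=25
Step 4: insert 17 -> lo=[17, 19] (size 2, max 19) hi=[25, 44] (size 2, min 25) -> median=22
Step 5: insert 11 -> lo=[11, 17, 19] (size 3, max 19) hi=[25, 44] (size 2, min 25) -> median=19
Step 6: insert 1 -> lo=[1, 11, 17] (size 3, max 17) hi=[19, 25, 44] (size 3, min 19) -> median=18
Step 7: insert 23 -> lo=[1, 11, 17, 19] (size 4, max 19) hi=[23, 25, 44] (size 3, min 23) -> median=19
Step 8: insert 4 -> lo=[1, 4, 11, 17] (size 4, max 17) hi=[19, 23, 25, 44] (size 4, min 19) -> median=18

Answer: 44 31.5 25 22 19 18 19 18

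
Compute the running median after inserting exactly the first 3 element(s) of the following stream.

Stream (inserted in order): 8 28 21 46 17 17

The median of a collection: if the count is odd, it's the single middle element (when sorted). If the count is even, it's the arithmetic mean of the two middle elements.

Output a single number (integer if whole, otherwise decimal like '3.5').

Step 1: insert 8 -> lo=[8] (size 1, max 8) hi=[] (size 0) -> median=8
Step 2: insert 28 -> lo=[8] (size 1, max 8) hi=[28] (size 1, min 28) -> median=18
Step 3: insert 21 -> lo=[8, 21] (size 2, max 21) hi=[28] (size 1, min 28) -> median=21

Answer: 21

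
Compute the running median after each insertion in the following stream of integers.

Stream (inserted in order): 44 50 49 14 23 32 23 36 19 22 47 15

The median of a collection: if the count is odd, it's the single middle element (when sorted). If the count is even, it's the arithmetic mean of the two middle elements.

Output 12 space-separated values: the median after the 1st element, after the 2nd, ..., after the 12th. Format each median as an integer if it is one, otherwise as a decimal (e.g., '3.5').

Answer: 44 47 49 46.5 44 38 32 34 32 27.5 32 27.5

Derivation:
Step 1: insert 44 -> lo=[44] (size 1, max 44) hi=[] (size 0) -> median=44
Step 2: insert 50 -> lo=[44] (size 1, max 44) hi=[50] (size 1, min 50) -> median=47
Step 3: insert 49 -> lo=[44, 49] (size 2, max 49) hi=[50] (size 1, min 50) -> median=49
Step 4: insert 14 -> lo=[14, 44] (size 2, max 44) hi=[49, 50] (size 2, min 49) -> median=46.5
Step 5: insert 23 -> lo=[14, 23, 44] (size 3, max 44) hi=[49, 50] (size 2, min 49) -> median=44
Step 6: insert 32 -> lo=[14, 23, 32] (size 3, max 32) hi=[44, 49, 50] (size 3, min 44) -> median=38
Step 7: insert 23 -> lo=[14, 23, 23, 32] (size 4, max 32) hi=[44, 49, 50] (size 3, min 44) -> median=32
Step 8: insert 36 -> lo=[14, 23, 23, 32] (size 4, max 32) hi=[36, 44, 49, 50] (size 4, min 36) -> median=34
Step 9: insert 19 -> lo=[14, 19, 23, 23, 32] (size 5, max 32) hi=[36, 44, 49, 50] (size 4, min 36) -> median=32
Step 10: insert 22 -> lo=[14, 19, 22, 23, 23] (size 5, max 23) hi=[32, 36, 44, 49, 50] (size 5, min 32) -> median=27.5
Step 11: insert 47 -> lo=[14, 19, 22, 23, 23, 32] (size 6, max 32) hi=[36, 44, 47, 49, 50] (size 5, min 36) -> median=32
Step 12: insert 15 -> lo=[14, 15, 19, 22, 23, 23] (size 6, max 23) hi=[32, 36, 44, 47, 49, 50] (size 6, min 32) -> median=27.5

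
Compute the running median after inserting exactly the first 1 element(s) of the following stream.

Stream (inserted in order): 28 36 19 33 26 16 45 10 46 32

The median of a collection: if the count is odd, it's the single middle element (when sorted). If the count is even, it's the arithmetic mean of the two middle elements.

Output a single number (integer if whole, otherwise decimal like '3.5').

Answer: 28

Derivation:
Step 1: insert 28 -> lo=[28] (size 1, max 28) hi=[] (size 0) -> median=28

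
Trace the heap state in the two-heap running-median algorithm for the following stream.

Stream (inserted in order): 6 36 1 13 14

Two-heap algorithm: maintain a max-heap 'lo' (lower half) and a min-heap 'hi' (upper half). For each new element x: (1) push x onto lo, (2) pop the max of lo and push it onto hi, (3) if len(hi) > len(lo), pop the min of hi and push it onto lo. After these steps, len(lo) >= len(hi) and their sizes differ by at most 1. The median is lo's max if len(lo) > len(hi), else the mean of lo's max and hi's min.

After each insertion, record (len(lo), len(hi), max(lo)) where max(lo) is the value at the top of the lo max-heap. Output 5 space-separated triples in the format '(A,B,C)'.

Answer: (1,0,6) (1,1,6) (2,1,6) (2,2,6) (3,2,13)

Derivation:
Step 1: insert 6 -> lo=[6] hi=[] -> (len(lo)=1, len(hi)=0, max(lo)=6)
Step 2: insert 36 -> lo=[6] hi=[36] -> (len(lo)=1, len(hi)=1, max(lo)=6)
Step 3: insert 1 -> lo=[1, 6] hi=[36] -> (len(lo)=2, len(hi)=1, max(lo)=6)
Step 4: insert 13 -> lo=[1, 6] hi=[13, 36] -> (len(lo)=2, len(hi)=2, max(lo)=6)
Step 5: insert 14 -> lo=[1, 6, 13] hi=[14, 36] -> (len(lo)=3, len(hi)=2, max(lo)=13)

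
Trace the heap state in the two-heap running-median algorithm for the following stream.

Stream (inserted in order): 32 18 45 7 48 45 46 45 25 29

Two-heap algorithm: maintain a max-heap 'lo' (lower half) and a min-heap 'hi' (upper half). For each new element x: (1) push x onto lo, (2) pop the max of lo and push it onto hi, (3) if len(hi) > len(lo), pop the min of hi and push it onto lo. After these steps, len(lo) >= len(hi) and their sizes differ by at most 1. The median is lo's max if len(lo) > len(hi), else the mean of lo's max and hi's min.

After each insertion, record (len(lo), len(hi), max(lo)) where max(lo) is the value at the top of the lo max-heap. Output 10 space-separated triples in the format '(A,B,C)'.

Answer: (1,0,32) (1,1,18) (2,1,32) (2,2,18) (3,2,32) (3,3,32) (4,3,45) (4,4,45) (5,4,45) (5,5,32)

Derivation:
Step 1: insert 32 -> lo=[32] hi=[] -> (len(lo)=1, len(hi)=0, max(lo)=32)
Step 2: insert 18 -> lo=[18] hi=[32] -> (len(lo)=1, len(hi)=1, max(lo)=18)
Step 3: insert 45 -> lo=[18, 32] hi=[45] -> (len(lo)=2, len(hi)=1, max(lo)=32)
Step 4: insert 7 -> lo=[7, 18] hi=[32, 45] -> (len(lo)=2, len(hi)=2, max(lo)=18)
Step 5: insert 48 -> lo=[7, 18, 32] hi=[45, 48] -> (len(lo)=3, len(hi)=2, max(lo)=32)
Step 6: insert 45 -> lo=[7, 18, 32] hi=[45, 45, 48] -> (len(lo)=3, len(hi)=3, max(lo)=32)
Step 7: insert 46 -> lo=[7, 18, 32, 45] hi=[45, 46, 48] -> (len(lo)=4, len(hi)=3, max(lo)=45)
Step 8: insert 45 -> lo=[7, 18, 32, 45] hi=[45, 45, 46, 48] -> (len(lo)=4, len(hi)=4, max(lo)=45)
Step 9: insert 25 -> lo=[7, 18, 25, 32, 45] hi=[45, 45, 46, 48] -> (len(lo)=5, len(hi)=4, max(lo)=45)
Step 10: insert 29 -> lo=[7, 18, 25, 29, 32] hi=[45, 45, 45, 46, 48] -> (len(lo)=5, len(hi)=5, max(lo)=32)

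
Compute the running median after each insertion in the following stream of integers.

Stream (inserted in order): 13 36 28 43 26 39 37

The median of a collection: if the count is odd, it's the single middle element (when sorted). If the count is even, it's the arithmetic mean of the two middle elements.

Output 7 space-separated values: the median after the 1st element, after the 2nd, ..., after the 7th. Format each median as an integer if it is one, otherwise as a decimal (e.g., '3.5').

Answer: 13 24.5 28 32 28 32 36

Derivation:
Step 1: insert 13 -> lo=[13] (size 1, max 13) hi=[] (size 0) -> median=13
Step 2: insert 36 -> lo=[13] (size 1, max 13) hi=[36] (size 1, min 36) -> median=24.5
Step 3: insert 28 -> lo=[13, 28] (size 2, max 28) hi=[36] (size 1, min 36) -> median=28
Step 4: insert 43 -> lo=[13, 28] (size 2, max 28) hi=[36, 43] (size 2, min 36) -> median=32
Step 5: insert 26 -> lo=[13, 26, 28] (size 3, max 28) hi=[36, 43] (size 2, min 36) -> median=28
Step 6: insert 39 -> lo=[13, 26, 28] (size 3, max 28) hi=[36, 39, 43] (size 3, min 36) -> median=32
Step 7: insert 37 -> lo=[13, 26, 28, 36] (size 4, max 36) hi=[37, 39, 43] (size 3, min 37) -> median=36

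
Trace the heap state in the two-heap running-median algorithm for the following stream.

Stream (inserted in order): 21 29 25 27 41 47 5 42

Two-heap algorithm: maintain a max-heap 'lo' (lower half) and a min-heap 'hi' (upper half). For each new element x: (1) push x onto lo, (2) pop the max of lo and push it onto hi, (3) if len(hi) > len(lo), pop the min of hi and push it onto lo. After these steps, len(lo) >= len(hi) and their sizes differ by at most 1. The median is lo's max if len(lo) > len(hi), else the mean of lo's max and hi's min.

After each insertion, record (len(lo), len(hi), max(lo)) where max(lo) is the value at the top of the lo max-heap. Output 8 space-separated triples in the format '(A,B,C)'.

Answer: (1,0,21) (1,1,21) (2,1,25) (2,2,25) (3,2,27) (3,3,27) (4,3,27) (4,4,27)

Derivation:
Step 1: insert 21 -> lo=[21] hi=[] -> (len(lo)=1, len(hi)=0, max(lo)=21)
Step 2: insert 29 -> lo=[21] hi=[29] -> (len(lo)=1, len(hi)=1, max(lo)=21)
Step 3: insert 25 -> lo=[21, 25] hi=[29] -> (len(lo)=2, len(hi)=1, max(lo)=25)
Step 4: insert 27 -> lo=[21, 25] hi=[27, 29] -> (len(lo)=2, len(hi)=2, max(lo)=25)
Step 5: insert 41 -> lo=[21, 25, 27] hi=[29, 41] -> (len(lo)=3, len(hi)=2, max(lo)=27)
Step 6: insert 47 -> lo=[21, 25, 27] hi=[29, 41, 47] -> (len(lo)=3, len(hi)=3, max(lo)=27)
Step 7: insert 5 -> lo=[5, 21, 25, 27] hi=[29, 41, 47] -> (len(lo)=4, len(hi)=3, max(lo)=27)
Step 8: insert 42 -> lo=[5, 21, 25, 27] hi=[29, 41, 42, 47] -> (len(lo)=4, len(hi)=4, max(lo)=27)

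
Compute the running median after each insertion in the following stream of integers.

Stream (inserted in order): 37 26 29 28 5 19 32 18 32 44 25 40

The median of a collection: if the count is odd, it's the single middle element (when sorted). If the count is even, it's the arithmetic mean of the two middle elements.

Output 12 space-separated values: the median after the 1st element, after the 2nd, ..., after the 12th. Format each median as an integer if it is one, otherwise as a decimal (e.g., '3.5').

Answer: 37 31.5 29 28.5 28 27 28 27 28 28.5 28 28.5

Derivation:
Step 1: insert 37 -> lo=[37] (size 1, max 37) hi=[] (size 0) -> median=37
Step 2: insert 26 -> lo=[26] (size 1, max 26) hi=[37] (size 1, min 37) -> median=31.5
Step 3: insert 29 -> lo=[26, 29] (size 2, max 29) hi=[37] (size 1, min 37) -> median=29
Step 4: insert 28 -> lo=[26, 28] (size 2, max 28) hi=[29, 37] (size 2, min 29) -> median=28.5
Step 5: insert 5 -> lo=[5, 26, 28] (size 3, max 28) hi=[29, 37] (size 2, min 29) -> median=28
Step 6: insert 19 -> lo=[5, 19, 26] (size 3, max 26) hi=[28, 29, 37] (size 3, min 28) -> median=27
Step 7: insert 32 -> lo=[5, 19, 26, 28] (size 4, max 28) hi=[29, 32, 37] (size 3, min 29) -> median=28
Step 8: insert 18 -> lo=[5, 18, 19, 26] (size 4, max 26) hi=[28, 29, 32, 37] (size 4, min 28) -> median=27
Step 9: insert 32 -> lo=[5, 18, 19, 26, 28] (size 5, max 28) hi=[29, 32, 32, 37] (size 4, min 29) -> median=28
Step 10: insert 44 -> lo=[5, 18, 19, 26, 28] (size 5, max 28) hi=[29, 32, 32, 37, 44] (size 5, min 29) -> median=28.5
Step 11: insert 25 -> lo=[5, 18, 19, 25, 26, 28] (size 6, max 28) hi=[29, 32, 32, 37, 44] (size 5, min 29) -> median=28
Step 12: insert 40 -> lo=[5, 18, 19, 25, 26, 28] (size 6, max 28) hi=[29, 32, 32, 37, 40, 44] (size 6, min 29) -> median=28.5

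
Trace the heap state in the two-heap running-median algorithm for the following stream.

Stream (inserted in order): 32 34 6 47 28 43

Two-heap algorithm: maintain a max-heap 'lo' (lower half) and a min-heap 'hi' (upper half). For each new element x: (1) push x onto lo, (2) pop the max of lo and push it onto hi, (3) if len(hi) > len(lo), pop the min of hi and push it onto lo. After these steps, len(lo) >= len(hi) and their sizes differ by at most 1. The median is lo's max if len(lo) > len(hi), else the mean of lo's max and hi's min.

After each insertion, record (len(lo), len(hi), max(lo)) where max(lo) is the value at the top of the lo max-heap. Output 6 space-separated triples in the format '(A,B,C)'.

Step 1: insert 32 -> lo=[32] hi=[] -> (len(lo)=1, len(hi)=0, max(lo)=32)
Step 2: insert 34 -> lo=[32] hi=[34] -> (len(lo)=1, len(hi)=1, max(lo)=32)
Step 3: insert 6 -> lo=[6, 32] hi=[34] -> (len(lo)=2, len(hi)=1, max(lo)=32)
Step 4: insert 47 -> lo=[6, 32] hi=[34, 47] -> (len(lo)=2, len(hi)=2, max(lo)=32)
Step 5: insert 28 -> lo=[6, 28, 32] hi=[34, 47] -> (len(lo)=3, len(hi)=2, max(lo)=32)
Step 6: insert 43 -> lo=[6, 28, 32] hi=[34, 43, 47] -> (len(lo)=3, len(hi)=3, max(lo)=32)

Answer: (1,0,32) (1,1,32) (2,1,32) (2,2,32) (3,2,32) (3,3,32)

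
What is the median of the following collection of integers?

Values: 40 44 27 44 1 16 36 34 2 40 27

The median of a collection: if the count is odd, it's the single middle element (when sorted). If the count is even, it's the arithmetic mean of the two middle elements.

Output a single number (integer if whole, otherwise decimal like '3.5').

Answer: 34

Derivation:
Step 1: insert 40 -> lo=[40] (size 1, max 40) hi=[] (size 0) -> median=40
Step 2: insert 44 -> lo=[40] (size 1, max 40) hi=[44] (size 1, min 44) -> median=42
Step 3: insert 27 -> lo=[27, 40] (size 2, max 40) hi=[44] (size 1, min 44) -> median=40
Step 4: insert 44 -> lo=[27, 40] (size 2, max 40) hi=[44, 44] (size 2, min 44) -> median=42
Step 5: insert 1 -> lo=[1, 27, 40] (size 3, max 40) hi=[44, 44] (size 2, min 44) -> median=40
Step 6: insert 16 -> lo=[1, 16, 27] (size 3, max 27) hi=[40, 44, 44] (size 3, min 40) -> median=33.5
Step 7: insert 36 -> lo=[1, 16, 27, 36] (size 4, max 36) hi=[40, 44, 44] (size 3, min 40) -> median=36
Step 8: insert 34 -> lo=[1, 16, 27, 34] (size 4, max 34) hi=[36, 40, 44, 44] (size 4, min 36) -> median=35
Step 9: insert 2 -> lo=[1, 2, 16, 27, 34] (size 5, max 34) hi=[36, 40, 44, 44] (size 4, min 36) -> median=34
Step 10: insert 40 -> lo=[1, 2, 16, 27, 34] (size 5, max 34) hi=[36, 40, 40, 44, 44] (size 5, min 36) -> median=35
Step 11: insert 27 -> lo=[1, 2, 16, 27, 27, 34] (size 6, max 34) hi=[36, 40, 40, 44, 44] (size 5, min 36) -> median=34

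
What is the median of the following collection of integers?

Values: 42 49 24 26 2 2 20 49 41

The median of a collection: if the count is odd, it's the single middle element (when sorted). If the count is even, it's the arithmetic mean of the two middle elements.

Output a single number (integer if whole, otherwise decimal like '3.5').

Answer: 26

Derivation:
Step 1: insert 42 -> lo=[42] (size 1, max 42) hi=[] (size 0) -> median=42
Step 2: insert 49 -> lo=[42] (size 1, max 42) hi=[49] (size 1, min 49) -> median=45.5
Step 3: insert 24 -> lo=[24, 42] (size 2, max 42) hi=[49] (size 1, min 49) -> median=42
Step 4: insert 26 -> lo=[24, 26] (size 2, max 26) hi=[42, 49] (size 2, min 42) -> median=34
Step 5: insert 2 -> lo=[2, 24, 26] (size 3, max 26) hi=[42, 49] (size 2, min 42) -> median=26
Step 6: insert 2 -> lo=[2, 2, 24] (size 3, max 24) hi=[26, 42, 49] (size 3, min 26) -> median=25
Step 7: insert 20 -> lo=[2, 2, 20, 24] (size 4, max 24) hi=[26, 42, 49] (size 3, min 26) -> median=24
Step 8: insert 49 -> lo=[2, 2, 20, 24] (size 4, max 24) hi=[26, 42, 49, 49] (size 4, min 26) -> median=25
Step 9: insert 41 -> lo=[2, 2, 20, 24, 26] (size 5, max 26) hi=[41, 42, 49, 49] (size 4, min 41) -> median=26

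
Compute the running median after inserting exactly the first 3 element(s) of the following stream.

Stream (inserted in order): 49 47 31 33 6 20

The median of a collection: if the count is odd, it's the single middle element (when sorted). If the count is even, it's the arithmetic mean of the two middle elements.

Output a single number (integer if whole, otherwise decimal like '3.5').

Step 1: insert 49 -> lo=[49] (size 1, max 49) hi=[] (size 0) -> median=49
Step 2: insert 47 -> lo=[47] (size 1, max 47) hi=[49] (size 1, min 49) -> median=48
Step 3: insert 31 -> lo=[31, 47] (size 2, max 47) hi=[49] (size 1, min 49) -> median=47

Answer: 47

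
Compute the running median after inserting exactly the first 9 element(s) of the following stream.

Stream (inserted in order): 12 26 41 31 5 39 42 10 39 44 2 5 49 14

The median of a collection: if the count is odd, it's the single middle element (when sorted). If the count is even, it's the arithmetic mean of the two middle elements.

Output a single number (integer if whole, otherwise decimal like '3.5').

Answer: 31

Derivation:
Step 1: insert 12 -> lo=[12] (size 1, max 12) hi=[] (size 0) -> median=12
Step 2: insert 26 -> lo=[12] (size 1, max 12) hi=[26] (size 1, min 26) -> median=19
Step 3: insert 41 -> lo=[12, 26] (size 2, max 26) hi=[41] (size 1, min 41) -> median=26
Step 4: insert 31 -> lo=[12, 26] (size 2, max 26) hi=[31, 41] (size 2, min 31) -> median=28.5
Step 5: insert 5 -> lo=[5, 12, 26] (size 3, max 26) hi=[31, 41] (size 2, min 31) -> median=26
Step 6: insert 39 -> lo=[5, 12, 26] (size 3, max 26) hi=[31, 39, 41] (size 3, min 31) -> median=28.5
Step 7: insert 42 -> lo=[5, 12, 26, 31] (size 4, max 31) hi=[39, 41, 42] (size 3, min 39) -> median=31
Step 8: insert 10 -> lo=[5, 10, 12, 26] (size 4, max 26) hi=[31, 39, 41, 42] (size 4, min 31) -> median=28.5
Step 9: insert 39 -> lo=[5, 10, 12, 26, 31] (size 5, max 31) hi=[39, 39, 41, 42] (size 4, min 39) -> median=31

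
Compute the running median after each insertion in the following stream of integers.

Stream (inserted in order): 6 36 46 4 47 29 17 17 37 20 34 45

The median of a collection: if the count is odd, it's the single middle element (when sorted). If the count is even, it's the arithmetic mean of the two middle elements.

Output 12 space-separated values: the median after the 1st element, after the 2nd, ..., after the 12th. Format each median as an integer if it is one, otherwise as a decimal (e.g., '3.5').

Step 1: insert 6 -> lo=[6] (size 1, max 6) hi=[] (size 0) -> median=6
Step 2: insert 36 -> lo=[6] (size 1, max 6) hi=[36] (size 1, min 36) -> median=21
Step 3: insert 46 -> lo=[6, 36] (size 2, max 36) hi=[46] (size 1, min 46) -> median=36
Step 4: insert 4 -> lo=[4, 6] (size 2, max 6) hi=[36, 46] (size 2, min 36) -> median=21
Step 5: insert 47 -> lo=[4, 6, 36] (size 3, max 36) hi=[46, 47] (size 2, min 46) -> median=36
Step 6: insert 29 -> lo=[4, 6, 29] (size 3, max 29) hi=[36, 46, 47] (size 3, min 36) -> median=32.5
Step 7: insert 17 -> lo=[4, 6, 17, 29] (size 4, max 29) hi=[36, 46, 47] (size 3, min 36) -> median=29
Step 8: insert 17 -> lo=[4, 6, 17, 17] (size 4, max 17) hi=[29, 36, 46, 47] (size 4, min 29) -> median=23
Step 9: insert 37 -> lo=[4, 6, 17, 17, 29] (size 5, max 29) hi=[36, 37, 46, 47] (size 4, min 36) -> median=29
Step 10: insert 20 -> lo=[4, 6, 17, 17, 20] (size 5, max 20) hi=[29, 36, 37, 46, 47] (size 5, min 29) -> median=24.5
Step 11: insert 34 -> lo=[4, 6, 17, 17, 20, 29] (size 6, max 29) hi=[34, 36, 37, 46, 47] (size 5, min 34) -> median=29
Step 12: insert 45 -> lo=[4, 6, 17, 17, 20, 29] (size 6, max 29) hi=[34, 36, 37, 45, 46, 47] (size 6, min 34) -> median=31.5

Answer: 6 21 36 21 36 32.5 29 23 29 24.5 29 31.5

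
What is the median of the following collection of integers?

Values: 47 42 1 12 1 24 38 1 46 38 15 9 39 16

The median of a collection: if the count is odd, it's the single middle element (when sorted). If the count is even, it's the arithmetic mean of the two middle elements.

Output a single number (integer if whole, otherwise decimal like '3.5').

Step 1: insert 47 -> lo=[47] (size 1, max 47) hi=[] (size 0) -> median=47
Step 2: insert 42 -> lo=[42] (size 1, max 42) hi=[47] (size 1, min 47) -> median=44.5
Step 3: insert 1 -> lo=[1, 42] (size 2, max 42) hi=[47] (size 1, min 47) -> median=42
Step 4: insert 12 -> lo=[1, 12] (size 2, max 12) hi=[42, 47] (size 2, min 42) -> median=27
Step 5: insert 1 -> lo=[1, 1, 12] (size 3, max 12) hi=[42, 47] (size 2, min 42) -> median=12
Step 6: insert 24 -> lo=[1, 1, 12] (size 3, max 12) hi=[24, 42, 47] (size 3, min 24) -> median=18
Step 7: insert 38 -> lo=[1, 1, 12, 24] (size 4, max 24) hi=[38, 42, 47] (size 3, min 38) -> median=24
Step 8: insert 1 -> lo=[1, 1, 1, 12] (size 4, max 12) hi=[24, 38, 42, 47] (size 4, min 24) -> median=18
Step 9: insert 46 -> lo=[1, 1, 1, 12, 24] (size 5, max 24) hi=[38, 42, 46, 47] (size 4, min 38) -> median=24
Step 10: insert 38 -> lo=[1, 1, 1, 12, 24] (size 5, max 24) hi=[38, 38, 42, 46, 47] (size 5, min 38) -> median=31
Step 11: insert 15 -> lo=[1, 1, 1, 12, 15, 24] (size 6, max 24) hi=[38, 38, 42, 46, 47] (size 5, min 38) -> median=24
Step 12: insert 9 -> lo=[1, 1, 1, 9, 12, 15] (size 6, max 15) hi=[24, 38, 38, 42, 46, 47] (size 6, min 24) -> median=19.5
Step 13: insert 39 -> lo=[1, 1, 1, 9, 12, 15, 24] (size 7, max 24) hi=[38, 38, 39, 42, 46, 47] (size 6, min 38) -> median=24
Step 14: insert 16 -> lo=[1, 1, 1, 9, 12, 15, 16] (size 7, max 16) hi=[24, 38, 38, 39, 42, 46, 47] (size 7, min 24) -> median=20

Answer: 20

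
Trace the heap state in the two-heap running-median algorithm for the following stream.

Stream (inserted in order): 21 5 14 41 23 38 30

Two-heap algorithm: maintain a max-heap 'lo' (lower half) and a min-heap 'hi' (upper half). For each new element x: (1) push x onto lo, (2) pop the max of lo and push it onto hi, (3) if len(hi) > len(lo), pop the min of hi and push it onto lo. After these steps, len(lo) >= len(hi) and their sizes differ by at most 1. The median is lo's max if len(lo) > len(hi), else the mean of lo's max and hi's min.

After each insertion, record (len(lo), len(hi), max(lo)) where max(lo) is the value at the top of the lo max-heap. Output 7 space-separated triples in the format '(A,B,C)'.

Step 1: insert 21 -> lo=[21] hi=[] -> (len(lo)=1, len(hi)=0, max(lo)=21)
Step 2: insert 5 -> lo=[5] hi=[21] -> (len(lo)=1, len(hi)=1, max(lo)=5)
Step 3: insert 14 -> lo=[5, 14] hi=[21] -> (len(lo)=2, len(hi)=1, max(lo)=14)
Step 4: insert 41 -> lo=[5, 14] hi=[21, 41] -> (len(lo)=2, len(hi)=2, max(lo)=14)
Step 5: insert 23 -> lo=[5, 14, 21] hi=[23, 41] -> (len(lo)=3, len(hi)=2, max(lo)=21)
Step 6: insert 38 -> lo=[5, 14, 21] hi=[23, 38, 41] -> (len(lo)=3, len(hi)=3, max(lo)=21)
Step 7: insert 30 -> lo=[5, 14, 21, 23] hi=[30, 38, 41] -> (len(lo)=4, len(hi)=3, max(lo)=23)

Answer: (1,0,21) (1,1,5) (2,1,14) (2,2,14) (3,2,21) (3,3,21) (4,3,23)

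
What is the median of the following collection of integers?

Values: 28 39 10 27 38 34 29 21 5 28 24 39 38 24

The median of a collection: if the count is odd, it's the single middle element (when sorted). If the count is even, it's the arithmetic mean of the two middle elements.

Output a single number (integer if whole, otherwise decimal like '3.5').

Answer: 28

Derivation:
Step 1: insert 28 -> lo=[28] (size 1, max 28) hi=[] (size 0) -> median=28
Step 2: insert 39 -> lo=[28] (size 1, max 28) hi=[39] (size 1, min 39) -> median=33.5
Step 3: insert 10 -> lo=[10, 28] (size 2, max 28) hi=[39] (size 1, min 39) -> median=28
Step 4: insert 27 -> lo=[10, 27] (size 2, max 27) hi=[28, 39] (size 2, min 28) -> median=27.5
Step 5: insert 38 -> lo=[10, 27, 28] (size 3, max 28) hi=[38, 39] (size 2, min 38) -> median=28
Step 6: insert 34 -> lo=[10, 27, 28] (size 3, max 28) hi=[34, 38, 39] (size 3, min 34) -> median=31
Step 7: insert 29 -> lo=[10, 27, 28, 29] (size 4, max 29) hi=[34, 38, 39] (size 3, min 34) -> median=29
Step 8: insert 21 -> lo=[10, 21, 27, 28] (size 4, max 28) hi=[29, 34, 38, 39] (size 4, min 29) -> median=28.5
Step 9: insert 5 -> lo=[5, 10, 21, 27, 28] (size 5, max 28) hi=[29, 34, 38, 39] (size 4, min 29) -> median=28
Step 10: insert 28 -> lo=[5, 10, 21, 27, 28] (size 5, max 28) hi=[28, 29, 34, 38, 39] (size 5, min 28) -> median=28
Step 11: insert 24 -> lo=[5, 10, 21, 24, 27, 28] (size 6, max 28) hi=[28, 29, 34, 38, 39] (size 5, min 28) -> median=28
Step 12: insert 39 -> lo=[5, 10, 21, 24, 27, 28] (size 6, max 28) hi=[28, 29, 34, 38, 39, 39] (size 6, min 28) -> median=28
Step 13: insert 38 -> lo=[5, 10, 21, 24, 27, 28, 28] (size 7, max 28) hi=[29, 34, 38, 38, 39, 39] (size 6, min 29) -> median=28
Step 14: insert 24 -> lo=[5, 10, 21, 24, 24, 27, 28] (size 7, max 28) hi=[28, 29, 34, 38, 38, 39, 39] (size 7, min 28) -> median=28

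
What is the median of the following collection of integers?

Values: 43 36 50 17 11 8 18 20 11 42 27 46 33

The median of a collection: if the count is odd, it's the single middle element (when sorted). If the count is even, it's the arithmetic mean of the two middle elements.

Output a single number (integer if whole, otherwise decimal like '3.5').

Step 1: insert 43 -> lo=[43] (size 1, max 43) hi=[] (size 0) -> median=43
Step 2: insert 36 -> lo=[36] (size 1, max 36) hi=[43] (size 1, min 43) -> median=39.5
Step 3: insert 50 -> lo=[36, 43] (size 2, max 43) hi=[50] (size 1, min 50) -> median=43
Step 4: insert 17 -> lo=[17, 36] (size 2, max 36) hi=[43, 50] (size 2, min 43) -> median=39.5
Step 5: insert 11 -> lo=[11, 17, 36] (size 3, max 36) hi=[43, 50] (size 2, min 43) -> median=36
Step 6: insert 8 -> lo=[8, 11, 17] (size 3, max 17) hi=[36, 43, 50] (size 3, min 36) -> median=26.5
Step 7: insert 18 -> lo=[8, 11, 17, 18] (size 4, max 18) hi=[36, 43, 50] (size 3, min 36) -> median=18
Step 8: insert 20 -> lo=[8, 11, 17, 18] (size 4, max 18) hi=[20, 36, 43, 50] (size 4, min 20) -> median=19
Step 9: insert 11 -> lo=[8, 11, 11, 17, 18] (size 5, max 18) hi=[20, 36, 43, 50] (size 4, min 20) -> median=18
Step 10: insert 42 -> lo=[8, 11, 11, 17, 18] (size 5, max 18) hi=[20, 36, 42, 43, 50] (size 5, min 20) -> median=19
Step 11: insert 27 -> lo=[8, 11, 11, 17, 18, 20] (size 6, max 20) hi=[27, 36, 42, 43, 50] (size 5, min 27) -> median=20
Step 12: insert 46 -> lo=[8, 11, 11, 17, 18, 20] (size 6, max 20) hi=[27, 36, 42, 43, 46, 50] (size 6, min 27) -> median=23.5
Step 13: insert 33 -> lo=[8, 11, 11, 17, 18, 20, 27] (size 7, max 27) hi=[33, 36, 42, 43, 46, 50] (size 6, min 33) -> median=27

Answer: 27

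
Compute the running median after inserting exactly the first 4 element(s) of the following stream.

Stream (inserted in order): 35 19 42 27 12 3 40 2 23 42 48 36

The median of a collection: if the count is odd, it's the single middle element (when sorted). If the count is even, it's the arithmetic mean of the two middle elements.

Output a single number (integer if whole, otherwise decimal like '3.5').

Step 1: insert 35 -> lo=[35] (size 1, max 35) hi=[] (size 0) -> median=35
Step 2: insert 19 -> lo=[19] (size 1, max 19) hi=[35] (size 1, min 35) -> median=27
Step 3: insert 42 -> lo=[19, 35] (size 2, max 35) hi=[42] (size 1, min 42) -> median=35
Step 4: insert 27 -> lo=[19, 27] (size 2, max 27) hi=[35, 42] (size 2, min 35) -> median=31

Answer: 31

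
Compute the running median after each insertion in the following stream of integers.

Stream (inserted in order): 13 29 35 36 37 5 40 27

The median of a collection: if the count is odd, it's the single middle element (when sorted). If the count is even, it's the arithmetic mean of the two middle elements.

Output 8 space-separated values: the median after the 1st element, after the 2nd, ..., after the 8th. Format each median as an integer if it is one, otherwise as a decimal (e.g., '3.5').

Step 1: insert 13 -> lo=[13] (size 1, max 13) hi=[] (size 0) -> median=13
Step 2: insert 29 -> lo=[13] (size 1, max 13) hi=[29] (size 1, min 29) -> median=21
Step 3: insert 35 -> lo=[13, 29] (size 2, max 29) hi=[35] (size 1, min 35) -> median=29
Step 4: insert 36 -> lo=[13, 29] (size 2, max 29) hi=[35, 36] (size 2, min 35) -> median=32
Step 5: insert 37 -> lo=[13, 29, 35] (size 3, max 35) hi=[36, 37] (size 2, min 36) -> median=35
Step 6: insert 5 -> lo=[5, 13, 29] (size 3, max 29) hi=[35, 36, 37] (size 3, min 35) -> median=32
Step 7: insert 40 -> lo=[5, 13, 29, 35] (size 4, max 35) hi=[36, 37, 40] (size 3, min 36) -> median=35
Step 8: insert 27 -> lo=[5, 13, 27, 29] (size 4, max 29) hi=[35, 36, 37, 40] (size 4, min 35) -> median=32

Answer: 13 21 29 32 35 32 35 32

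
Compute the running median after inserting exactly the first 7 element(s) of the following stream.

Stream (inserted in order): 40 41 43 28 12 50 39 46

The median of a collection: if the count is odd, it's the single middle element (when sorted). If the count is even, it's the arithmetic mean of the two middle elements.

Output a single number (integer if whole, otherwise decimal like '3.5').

Step 1: insert 40 -> lo=[40] (size 1, max 40) hi=[] (size 0) -> median=40
Step 2: insert 41 -> lo=[40] (size 1, max 40) hi=[41] (size 1, min 41) -> median=40.5
Step 3: insert 43 -> lo=[40, 41] (size 2, max 41) hi=[43] (size 1, min 43) -> median=41
Step 4: insert 28 -> lo=[28, 40] (size 2, max 40) hi=[41, 43] (size 2, min 41) -> median=40.5
Step 5: insert 12 -> lo=[12, 28, 40] (size 3, max 40) hi=[41, 43] (size 2, min 41) -> median=40
Step 6: insert 50 -> lo=[12, 28, 40] (size 3, max 40) hi=[41, 43, 50] (size 3, min 41) -> median=40.5
Step 7: insert 39 -> lo=[12, 28, 39, 40] (size 4, max 40) hi=[41, 43, 50] (size 3, min 41) -> median=40

Answer: 40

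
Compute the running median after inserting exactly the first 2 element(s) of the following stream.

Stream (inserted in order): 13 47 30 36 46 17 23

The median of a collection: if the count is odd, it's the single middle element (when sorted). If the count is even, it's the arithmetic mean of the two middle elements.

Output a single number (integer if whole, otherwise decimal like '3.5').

Step 1: insert 13 -> lo=[13] (size 1, max 13) hi=[] (size 0) -> median=13
Step 2: insert 47 -> lo=[13] (size 1, max 13) hi=[47] (size 1, min 47) -> median=30

Answer: 30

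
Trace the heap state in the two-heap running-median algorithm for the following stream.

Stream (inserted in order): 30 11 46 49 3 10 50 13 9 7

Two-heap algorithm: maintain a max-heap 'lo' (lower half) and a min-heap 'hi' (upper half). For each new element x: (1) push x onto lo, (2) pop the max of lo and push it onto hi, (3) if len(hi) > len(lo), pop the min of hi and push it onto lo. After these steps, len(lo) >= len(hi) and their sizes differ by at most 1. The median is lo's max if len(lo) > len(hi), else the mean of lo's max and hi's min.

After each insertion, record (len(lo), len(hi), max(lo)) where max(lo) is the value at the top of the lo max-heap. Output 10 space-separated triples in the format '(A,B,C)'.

Step 1: insert 30 -> lo=[30] hi=[] -> (len(lo)=1, len(hi)=0, max(lo)=30)
Step 2: insert 11 -> lo=[11] hi=[30] -> (len(lo)=1, len(hi)=1, max(lo)=11)
Step 3: insert 46 -> lo=[11, 30] hi=[46] -> (len(lo)=2, len(hi)=1, max(lo)=30)
Step 4: insert 49 -> lo=[11, 30] hi=[46, 49] -> (len(lo)=2, len(hi)=2, max(lo)=30)
Step 5: insert 3 -> lo=[3, 11, 30] hi=[46, 49] -> (len(lo)=3, len(hi)=2, max(lo)=30)
Step 6: insert 10 -> lo=[3, 10, 11] hi=[30, 46, 49] -> (len(lo)=3, len(hi)=3, max(lo)=11)
Step 7: insert 50 -> lo=[3, 10, 11, 30] hi=[46, 49, 50] -> (len(lo)=4, len(hi)=3, max(lo)=30)
Step 8: insert 13 -> lo=[3, 10, 11, 13] hi=[30, 46, 49, 50] -> (len(lo)=4, len(hi)=4, max(lo)=13)
Step 9: insert 9 -> lo=[3, 9, 10, 11, 13] hi=[30, 46, 49, 50] -> (len(lo)=5, len(hi)=4, max(lo)=13)
Step 10: insert 7 -> lo=[3, 7, 9, 10, 11] hi=[13, 30, 46, 49, 50] -> (len(lo)=5, len(hi)=5, max(lo)=11)

Answer: (1,0,30) (1,1,11) (2,1,30) (2,2,30) (3,2,30) (3,3,11) (4,3,30) (4,4,13) (5,4,13) (5,5,11)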